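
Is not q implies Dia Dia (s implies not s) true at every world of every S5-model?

Invalid (countermodel exists)

Tableau for the negation not (not q implies Dia Dia (s implies not s)):
1. not (not q implies Dia Dia (s implies not s)), 0
2. not q, 0
3. not Dia Dia (s implies not s), 0
4. not Dia (s implies not s), 0
5. not (s implies not s), 0
6. s, 0
Accessibility: 0R0
The negation has an open branch (countermodel exists).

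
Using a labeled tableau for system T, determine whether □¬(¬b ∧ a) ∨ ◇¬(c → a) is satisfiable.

Yes, satisfiable

1. □¬(¬b ∧ a) ∨ ◇¬(c → a), u
2. ◇¬(c → a), u
3. ¬(c → a), v
4. c, v
5. ¬a, v
Accessibility: uRu, uRv, vRv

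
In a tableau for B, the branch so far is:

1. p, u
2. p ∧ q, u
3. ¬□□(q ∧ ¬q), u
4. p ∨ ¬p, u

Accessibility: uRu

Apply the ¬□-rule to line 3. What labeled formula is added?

a fresh world v with uRv, and ¬□(q ∧ ¬q) at v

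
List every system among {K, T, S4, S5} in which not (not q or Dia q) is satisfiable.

T-tableau for the formula:
1. not (not q or Dia q), w0
2. q, w0   [neg-or-rule on 1]
3. not Dia q, w0   [neg-or-rule on 1]
4. not q, w0   [neg-Dia-rule on 3 via w0Rw0]
Accessibility: w0Rw0
Branch closes: q and not q both at w0.
Every branch closes (one shown): unsatisfiable in T, hence also in S4, S5 (every S4/S5-frame is a T-frame).
K-tableau for the formula:
1. not (not q or Dia q), w0
2. q, w0   [neg-or-rule on 1]
3. not Dia q, w0   [neg-or-rule on 1]
Complete open branch: satisfiable in K.

K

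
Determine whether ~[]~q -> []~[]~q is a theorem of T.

Tableau for the negation ~(~[]~q -> []~[]~q):
1. ~(~[]~q -> []~[]~q), w0
2. ~[]~q, w0   [~->-rule on 1]
3. ~[]~[]~q, w0   [~->-rule on 1]
4. q, w1   [~[]-rule on 2: fresh world w1, w0Rw1]
5. []~q, w2   [~[]-rule on 3: fresh world w2, w0Rw2]
6. ~q, w2   [[]-rule on 5 via w2Rw2]
Accessibility: w0Rw0, w0Rw1, w0Rw2, w1Rw1, w2Rw2
The negation has an open branch (countermodel exists).

Not valid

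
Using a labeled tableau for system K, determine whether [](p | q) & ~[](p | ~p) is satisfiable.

1. [](p | q) & ~[](p | ~p), w0
2. [](p | q), w0
3. ~[](p | ~p), w0
4. ~(p | ~p), w1
5. ~p, w1
6. p, w1
Accessibility: w0Rw1
Branch closes: p and ~p both at w1.
Every branch closes; the branch above is one of them.

No, unsatisfiable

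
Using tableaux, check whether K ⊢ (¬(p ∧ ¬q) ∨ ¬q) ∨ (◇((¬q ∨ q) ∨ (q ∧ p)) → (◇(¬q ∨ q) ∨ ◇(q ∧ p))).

Tableau for the negation ¬((¬(p ∧ ¬q) ∨ ¬q) ∨ (◇((¬q ∨ q) ∨ (q ∧ p)) → (◇(¬q ∨ q) ∨ ◇(q ∧ p)))):
1. ¬((¬(p ∧ ¬q) ∨ ¬q) ∨ (◇((¬q ∨ q) ∨ (q ∧ p)) → (◇(¬q ∨ q) ∨ ◇(q ∧ p)))), u
2. ¬(¬(p ∧ ¬q) ∨ ¬q), u
3. ¬(◇((¬q ∨ q) ∨ (q ∧ p)) → (◇(¬q ∨ q) ∨ ◇(q ∧ p))), u
4. p ∧ ¬q, u
5. q, u
6. ◇((¬q ∨ q) ∨ (q ∧ p)), u
7. ¬(◇(¬q ∨ q) ∨ ◇(q ∧ p)), u
8. p, u
9. ¬q, u
Branch closes: q and ¬q both at u.
All branches of the negation close; one closing branch shown above.

Valid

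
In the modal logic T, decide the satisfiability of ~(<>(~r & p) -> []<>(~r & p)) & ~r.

1. ~(<>(~r & p) -> []<>(~r & p)) & ~r, w0
2. ~(<>(~r & p) -> []<>(~r & p)), w0   [&-rule on 1]
3. ~r, w0   [&-rule on 1]
4. <>(~r & p), w0   [~->-rule on 2]
5. ~[]<>(~r & p), w0   [~->-rule on 2]
6. ~r & p, w1   [<>-rule on 4: fresh world w1, w0Rw1]
7. ~r, w1   [&-rule on 6]
8. p, w1   [&-rule on 6]
9. ~<>(~r & p), w2   [~[]-rule on 5: fresh world w2, w0Rw2]
10. ~(~r & p), w2   [~<>-rule on 9 via w2Rw2]
11. ~p, w2   [~&-rule on 10 (branches; this branch)]
Accessibility: w0Rw0, w0Rw1, w0Rw2, w1Rw1, w2Rw2

Yes, satisfiable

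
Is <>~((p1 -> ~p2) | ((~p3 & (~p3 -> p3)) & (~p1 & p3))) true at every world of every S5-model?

No, not valid

Tableau for the negation ~<>~((p1 -> ~p2) | ((~p3 & (~p3 -> p3)) & (~p1 & p3))):
1. ~<>~((p1 -> ~p2) | ((~p3 & (~p3 -> p3)) & (~p1 & p3))), u
2. (p1 -> ~p2) | ((~p3 & (~p3 -> p3)) & (~p1 & p3)), u
3. p1 -> ~p2, u
4. ~p2, u
Accessibility: uRu
The negation has an open branch (countermodel exists).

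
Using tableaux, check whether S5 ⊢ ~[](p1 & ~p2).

Not valid

Tableau for the negation [](p1 & ~p2):
1. [](p1 & ~p2), 0
2. p1 & ~p2, 0
3. p1, 0
4. ~p2, 0
Accessibility: 0R0
The negation has an open branch (countermodel exists).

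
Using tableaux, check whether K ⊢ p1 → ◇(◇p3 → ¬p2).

Not valid

Tableau for the negation ¬(p1 → ◇(◇p3 → ¬p2)):
1. ¬(p1 → ◇(◇p3 → ¬p2)), w0
2. p1, w0   [¬→-rule on 1]
3. ¬◇(◇p3 → ¬p2), w0   [¬→-rule on 1]
The negation has an open branch (countermodel exists).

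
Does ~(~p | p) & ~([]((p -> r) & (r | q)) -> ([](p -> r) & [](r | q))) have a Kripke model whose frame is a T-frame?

Unsatisfiable

1. ~(~p | p) & ~([]((p -> r) & (r | q)) -> ([](p -> r) & [](r | q))), 0
2. ~(~p | p), 0
3. ~([]((p -> r) & (r | q)) -> ([](p -> r) & [](r | q))), 0
4. p, 0
5. ~p, 0
Accessibility: 0R0
Branch closes: p and ~p both at 0.
Every branch closes; the branch above is one of them.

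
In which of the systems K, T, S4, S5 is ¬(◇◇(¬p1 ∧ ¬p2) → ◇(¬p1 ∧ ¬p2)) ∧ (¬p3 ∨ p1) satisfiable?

K, T

S4-tableau for the formula:
1. ¬(◇◇(¬p1 ∧ ¬p2) → ◇(¬p1 ∧ ¬p2)) ∧ (¬p3 ∨ p1), u
2. ¬(◇◇(¬p1 ∧ ¬p2) → ◇(¬p1 ∧ ¬p2)), u
3. ¬p3 ∨ p1, u
4. ◇◇(¬p1 ∧ ¬p2), u
5. ¬◇(¬p1 ∧ ¬p2), u
6. ¬(¬p1 ∧ ¬p2), u
7. p1, u
8. p2, u
9. ◇(¬p1 ∧ ¬p2), v
10. ¬(¬p1 ∧ ¬p2), v
11. p2, v
12. ¬p1 ∧ ¬p2, w
13. ¬p1, w
14. ¬p2, w
15. ¬(¬p1 ∧ ¬p2), w
16. p2, w
Accessibility: uRu, uRv, uRw, vRv, vRw, wRw
Branch closes: p2 and ¬p2 both at w.
Every branch closes (one shown): unsatisfiable in S4, hence also in S5 (every S5-frame is an S4-frame).
T-tableau for the formula:
1. ¬(◇◇(¬p1 ∧ ¬p2) → ◇(¬p1 ∧ ¬p2)) ∧ (¬p3 ∨ p1), u
2. ¬(◇◇(¬p1 ∧ ¬p2) → ◇(¬p1 ∧ ¬p2)), u
3. ¬p3 ∨ p1, u
4. ◇◇(¬p1 ∧ ¬p2), u
5. ¬◇(¬p1 ∧ ¬p2), u
6. ¬(¬p1 ∧ ¬p2), u
7. p1, u
8. p2, u
9. ◇(¬p1 ∧ ¬p2), v
10. ¬(¬p1 ∧ ¬p2), v
11. p2, v
12. ¬p1 ∧ ¬p2, w
13. ¬p1, w
14. ¬p2, w
Accessibility: uRu, uRv, vRv, vRw, wRw
Complete open branch: satisfiable in T, hence also in K (this T-model is also a K-model).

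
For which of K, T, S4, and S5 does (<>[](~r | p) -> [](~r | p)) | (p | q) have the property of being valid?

S5

S5-tableau for the negation ~((<>[](~r | p) -> [](~r | p)) | (p | q)):
1. ~((<>[](~r | p) -> [](~r | p)) | (p | q)), w0
2. ~(<>[](~r | p) -> [](~r | p)), w0   [~|-rule on 1]
3. ~(p | q), w0   [~|-rule on 1]
4. <>[](~r | p), w0   [~->-rule on 2]
5. ~[](~r | p), w0   [~->-rule on 2]
6. ~p, w0   [~|-rule on 3]
7. ~q, w0   [~|-rule on 3]
8. [](~r | p), w1   [<>-rule on 4: fresh world w1, w0Rw1]
9. ~r | p, w0   [[]-rule on 8 via w1Rw0]
10. ~r | p, w1   [[]-rule on 8 via w1Rw1]
11. ~r, w0   [|-rule on 9 (branches; this branch)]
12. p, w1   [|-rule on 10 (branches; this branch)]
13. ~(~r | p), w2   [~[]-rule on 5: fresh world w2, w0Rw2]
14. r, w2   [~|-rule on 13]
15. ~p, w2   [~|-rule on 13]
16. ~r | p, w2   [[]-rule on 8 via w1Rw2]
17. p, w2   [|-rule on 16 (branches; this branch)]
Accessibility: w0Rw0, w0Rw1, w0Rw2, w1Rw0, w1Rw1, w1Rw2, w2Rw0, w2Rw1, w2Rw2
Branch closes: p and ~p both at w2.
Every branch closes (one shown): valid in S5.
S4-tableau for the negation ~((<>[](~r | p) -> [](~r | p)) | (p | q)):
1. ~((<>[](~r | p) -> [](~r | p)) | (p | q)), w0
2. ~(<>[](~r | p) -> [](~r | p)), w0   [~|-rule on 1]
3. ~(p | q), w0   [~|-rule on 1]
4. <>[](~r | p), w0   [~->-rule on 2]
5. ~[](~r | p), w0   [~->-rule on 2]
6. ~p, w0   [~|-rule on 3]
7. ~q, w0   [~|-rule on 3]
8. [](~r | p), w1   [<>-rule on 4: fresh world w1, w0Rw1]
9. ~r | p, w1   [[]-rule on 8 via w1Rw1]
10. p, w1   [|-rule on 9 (branches; this branch)]
11. ~(~r | p), w2   [~[]-rule on 5: fresh world w2, w0Rw2]
12. r, w2   [~|-rule on 11]
13. ~p, w2   [~|-rule on 11]
Accessibility: w0Rw0, w0Rw1, w0Rw2, w1Rw1, w2Rw2
Complete open branch: countermodel on an S4-frame, so not valid in S4, nor in K, T (the same frame is also a K-frame and a T-frame).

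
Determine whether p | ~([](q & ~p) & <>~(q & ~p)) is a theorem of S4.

Tableau for the negation ~(p | ~([](q & ~p) & <>~(q & ~p))):
1. ~(p | ~([](q & ~p) & <>~(q & ~p))), w0
2. ~p, w0   [~|-rule on 1]
3. [](q & ~p) & <>~(q & ~p), w0   [~|-rule on 1]
4. [](q & ~p), w0   [&-rule on 3]
5. <>~(q & ~p), w0   [&-rule on 3]
6. q & ~p, w0   [[]-rule on 4 via w0Rw0]
7. q, w0   [&-rule on 6]
8. ~(q & ~p), w1   [<>-rule on 5: fresh world w1, w0Rw1]
9. q & ~p, w1   [[]-rule on 4 via w0Rw1]
10. q, w1   [&-rule on 9]
11. ~p, w1   [&-rule on 9]
12. p, w1   [~&-rule on 8 (branches; this branch)]
Accessibility: w0Rw0, w0Rw1, w1Rw1
Branch closes: p and ~p both at w1.
Every branch of the negation's tableau closes; the branch above is one of them.

Valid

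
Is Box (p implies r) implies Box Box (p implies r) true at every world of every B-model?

Tableau for the negation not (Box (p implies r) implies Box Box (p implies r)):
1. not (Box (p implies r) implies Box Box (p implies r)), u
2. Box (p implies r), u
3. not Box Box (p implies r), u
4. p implies r, u
5. r, u
6. not Box (p implies r), v
7. p implies r, v
8. r, v
9. not (p implies r), w
10. p, w
11. not r, w
Accessibility: uRu, uRv, vRu, vRv, vRw, wRv, wRw
The negation has an open branch (countermodel exists).

Invalid (countermodel exists)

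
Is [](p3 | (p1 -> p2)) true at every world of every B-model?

Tableau for the negation ~[](p3 | (p1 -> p2)):
1. ~[](p3 | (p1 -> p2)), 0
2. ~(p3 | (p1 -> p2)), 1
3. ~p3, 1
4. ~(p1 -> p2), 1
5. p1, 1
6. ~p2, 1
Accessibility: 0R0, 0R1, 1R0, 1R1
The negation has an open branch (countermodel exists).

No, not valid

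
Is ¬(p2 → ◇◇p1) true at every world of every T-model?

Tableau for the negation p2 → ◇◇p1:
1. p2 → ◇◇p1, u
2. ◇◇p1, u
3. ◇p1, v
4. p1, w
Accessibility: uRu, uRv, vRv, vRw, wRw
The negation has an open branch (countermodel exists).

Invalid (countermodel exists)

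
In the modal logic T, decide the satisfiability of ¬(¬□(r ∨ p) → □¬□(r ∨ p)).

Satisfiable (open branch found)

1. ¬(¬□(r ∨ p) → □¬□(r ∨ p)), w0
2. ¬□(r ∨ p), w0
3. ¬□¬□(r ∨ p), w0
4. ¬(r ∨ p), w1
5. ¬r, w1
6. ¬p, w1
7. □(r ∨ p), w2
8. r ∨ p, w2
9. p, w2
Accessibility: w0Rw0, w0Rw1, w0Rw2, w1Rw1, w2Rw2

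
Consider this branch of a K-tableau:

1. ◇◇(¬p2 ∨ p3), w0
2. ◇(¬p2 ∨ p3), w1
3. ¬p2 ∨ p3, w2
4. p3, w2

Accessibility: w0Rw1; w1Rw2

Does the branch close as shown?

No world carries both an atom and its negation.

Not closed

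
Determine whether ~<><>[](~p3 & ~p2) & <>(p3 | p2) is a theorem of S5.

Invalid (countermodel exists)

Tableau for the negation ~(~<><>[](~p3 & ~p2) & <>(p3 | p2)):
1. ~(~<><>[](~p3 & ~p2) & <>(p3 | p2)), u
2. ~<>(p3 | p2), u
3. ~(p3 | p2), u
4. ~p3, u
5. ~p2, u
Accessibility: uRu
The negation has an open branch (countermodel exists).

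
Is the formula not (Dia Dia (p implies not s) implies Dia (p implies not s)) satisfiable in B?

Yes, satisfiable

1. not (Dia Dia (p implies not s) implies Dia (p implies not s)), w0
2. Dia Dia (p implies not s), w0   [neg-implies-rule on 1]
3. not Dia (p implies not s), w0   [neg-implies-rule on 1]
4. not (p implies not s), w0   [neg-Dia-rule on 3 via w0Rw0]
5. p, w0   [neg-implies-rule on 4]
6. s, w0   [neg-implies-rule on 4]
7. Dia (p implies not s), w1   [Dia-rule on 2: fresh world w1, w0Rw1]
8. not (p implies not s), w1   [neg-Dia-rule on 3 via w0Rw1]
9. p, w1   [neg-implies-rule on 8]
10. s, w1   [neg-implies-rule on 8]
11. p implies not s, w2   [Dia-rule on 7: fresh world w2, w1Rw2]
12. not s, w2   [implies-rule on 11 (branches; this branch)]
Accessibility: w0Rw0, w0Rw1, w1Rw0, w1Rw1, w1Rw2, w2Rw1, w2Rw2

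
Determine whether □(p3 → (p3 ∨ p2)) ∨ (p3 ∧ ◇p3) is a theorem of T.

Tableau for the negation ¬(□(p3 → (p3 ∨ p2)) ∨ (p3 ∧ ◇p3)):
1. ¬(□(p3 → (p3 ∨ p2)) ∨ (p3 ∧ ◇p3)), 0
2. ¬□(p3 → (p3 ∨ p2)), 0   [¬∨-rule on 1]
3. ¬(p3 ∧ ◇p3), 0   [¬∨-rule on 1]
4. ¬◇p3, 0   [¬∧-rule on 3 (branches; this branch)]
5. ¬p3, 0   [¬◇-rule on 4 via 0R0]
6. ¬(p3 → (p3 ∨ p2)), 1   [¬□-rule on 2: fresh world 1, 0R1]
7. p3, 1   [¬→-rule on 6]
8. ¬(p3 ∨ p2), 1   [¬→-rule on 6]
9. ¬p3, 1   [¬∨-rule on 8]
10. ¬p2, 1   [¬∨-rule on 8]
Accessibility: 0R0, 0R1, 1R1
Branch closes: p3 and ¬p3 both at 1.
All branches of the negation close; one closing branch shown above.

Yes, valid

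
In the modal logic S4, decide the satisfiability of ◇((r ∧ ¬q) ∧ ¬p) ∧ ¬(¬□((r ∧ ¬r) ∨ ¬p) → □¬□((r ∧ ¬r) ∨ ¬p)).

Yes, satisfiable

1. ◇((r ∧ ¬q) ∧ ¬p) ∧ ¬(¬□((r ∧ ¬r) ∨ ¬p) → □¬□((r ∧ ¬r) ∨ ¬p)), 0
2. ◇((r ∧ ¬q) ∧ ¬p), 0
3. ¬(¬□((r ∧ ¬r) ∨ ¬p) → □¬□((r ∧ ¬r) ∨ ¬p)), 0
4. ¬□((r ∧ ¬r) ∨ ¬p), 0
5. ¬□¬□((r ∧ ¬r) ∨ ¬p), 0
6. (r ∧ ¬q) ∧ ¬p, 1
7. r ∧ ¬q, 1
8. ¬p, 1
9. r, 1
10. ¬q, 1
11. ¬((r ∧ ¬r) ∨ ¬p), 2
12. ¬(r ∧ ¬r), 2
13. p, 2
14. r, 2
15. □((r ∧ ¬r) ∨ ¬p), 3
16. (r ∧ ¬r) ∨ ¬p, 3
17. ¬p, 3
Accessibility: 0R0, 0R1, 0R2, 0R3, 1R1, 2R2, 3R3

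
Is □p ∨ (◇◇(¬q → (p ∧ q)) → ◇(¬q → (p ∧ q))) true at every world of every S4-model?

Valid in S4

Tableau for the negation ¬(□p ∨ (◇◇(¬q → (p ∧ q)) → ◇(¬q → (p ∧ q)))):
1. ¬(□p ∨ (◇◇(¬q → (p ∧ q)) → ◇(¬q → (p ∧ q)))), 0
2. ¬□p, 0   [¬∨-rule on 1]
3. ¬(◇◇(¬q → (p ∧ q)) → ◇(¬q → (p ∧ q))), 0   [¬∨-rule on 1]
4. ◇◇(¬q → (p ∧ q)), 0   [¬→-rule on 3]
5. ¬◇(¬q → (p ∧ q)), 0   [¬→-rule on 3]
6. ¬(¬q → (p ∧ q)), 0   [¬◇-rule on 5 via 0R0]
7. ¬q, 0   [¬→-rule on 6]
8. ¬(p ∧ q), 0   [¬→-rule on 6]
9. ¬p, 1   [¬□-rule on 2: fresh world 1, 0R1]
10. ¬(¬q → (p ∧ q)), 1   [¬◇-rule on 5 via 0R1]
11. ¬q, 1   [¬→-rule on 10]
12. ¬(p ∧ q), 1   [¬→-rule on 10]
13. ◇(¬q → (p ∧ q)), 2   [◇-rule on 4: fresh world 2, 0R2]
14. ¬(¬q → (p ∧ q)), 2   [¬◇-rule on 5 via 0R2]
15. ¬q, 2   [¬→-rule on 14]
16. ¬(p ∧ q), 2   [¬→-rule on 14]
17. ¬q → (p ∧ q), 3   [◇-rule on 13: fresh world 3, 2R3]
18. ¬(¬q → (p ∧ q)), 3   [¬◇-rule on 5 via 0R3]
19. ¬q, 3   [¬→-rule on 18]
20. ¬(p ∧ q), 3   [¬→-rule on 18]
21. p ∧ q, 3   [→-rule on 17 (branches; this branch)]
22. p, 3   [∧-rule on 21]
23. q, 3   [∧-rule on 21]
Accessibility: 0R0, 0R1, 0R2, 0R3, 1R1, 2R2, 2R3, 3R3
Branch closes: q and ¬q both at 3.
Every branch of the negation's tableau closes; the branch above is one of them.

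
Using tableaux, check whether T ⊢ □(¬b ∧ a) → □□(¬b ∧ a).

Invalid (countermodel exists)

Tableau for the negation ¬(□(¬b ∧ a) → □□(¬b ∧ a)):
1. ¬(□(¬b ∧ a) → □□(¬b ∧ a)), u
2. □(¬b ∧ a), u
3. ¬□□(¬b ∧ a), u
4. ¬b ∧ a, u
5. ¬b, u
6. a, u
7. ¬□(¬b ∧ a), v
8. ¬b ∧ a, v
9. ¬b, v
10. a, v
11. ¬(¬b ∧ a), w
12. ¬a, w
Accessibility: uRu, uRv, vRv, vRw, wRw
The negation has an open branch (countermodel exists).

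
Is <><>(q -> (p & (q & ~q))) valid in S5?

Tableau for the negation ~<><>(q -> (p & (q & ~q))):
1. ~<><>(q -> (p & (q & ~q))), w0
2. ~<>(q -> (p & (q & ~q))), w0
3. ~(q -> (p & (q & ~q))), w0
4. q, w0
5. ~(p & (q & ~q)), w0
6. ~(q & ~q), w0
Accessibility: w0Rw0
The negation has an open branch (countermodel exists).

Invalid (countermodel exists)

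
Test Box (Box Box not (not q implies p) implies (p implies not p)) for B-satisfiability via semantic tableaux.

1. Box (Box Box not (not q implies p) implies (p implies not p)), w0
2. Box Box not (not q implies p) implies (p implies not p), w0
3. p implies not p, w0
4. not p, w0
Accessibility: w0Rw0

Yes, satisfiable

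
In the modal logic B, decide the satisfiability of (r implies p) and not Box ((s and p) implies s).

1. (r implies p) and not Box ((s and p) implies s), 0
2. r implies p, 0   [and-rule on 1]
3. not Box ((s and p) implies s), 0   [and-rule on 1]
4. p, 0   [implies-rule on 2 (branches; this branch)]
5. not ((s and p) implies s), 1   [neg-Box-rule on 3: fresh world 1, 0R1]
6. s and p, 1   [neg-implies-rule on 5]
7. not s, 1   [neg-implies-rule on 5]
8. s, 1   [and-rule on 6]
9. p, 1   [and-rule on 6]
Accessibility: 0R0, 0R1, 1R0, 1R1
Branch closes: s and not s both at 1.
All branches of the tableau close; one closing branch shown above.

Unsatisfiable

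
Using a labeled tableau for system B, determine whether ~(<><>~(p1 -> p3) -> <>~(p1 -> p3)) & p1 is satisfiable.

1. ~(<><>~(p1 -> p3) -> <>~(p1 -> p3)) & p1, u
2. ~(<><>~(p1 -> p3) -> <>~(p1 -> p3)), u
3. p1, u
4. <><>~(p1 -> p3), u
5. ~<>~(p1 -> p3), u
6. p1 -> p3, u
7. p3, u
8. <>~(p1 -> p3), v
9. p1 -> p3, v
10. p3, v
11. ~(p1 -> p3), w
12. p1, w
13. ~p3, w
Accessibility: uRu, uRv, vRu, vRv, vRw, wRv, wRw

Satisfiable (open branch found)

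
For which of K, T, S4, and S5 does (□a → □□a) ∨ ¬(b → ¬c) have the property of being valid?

S4, S5

S4-tableau for the negation ¬((□a → □□a) ∨ ¬(b → ¬c)):
1. ¬((□a → □□a) ∨ ¬(b → ¬c)), w0
2. ¬(□a → □□a), w0
3. b → ¬c, w0
4. □a, w0
5. ¬□□a, w0
6. a, w0
7. ¬c, w0
8. ¬□a, w1
9. a, w1
10. ¬a, w2
11. a, w2
Accessibility: w0Rw0, w0Rw1, w0Rw2, w1Rw1, w1Rw2, w2Rw2
Branch closes: a and ¬a both at w2.
Every branch closes (one shown): valid in S4, hence also in S5 (every theorem of S4 is a theorem of S5).
T-tableau for the negation ¬((□a → □□a) ∨ ¬(b → ¬c)):
1. ¬((□a → □□a) ∨ ¬(b → ¬c)), w0
2. ¬(□a → □□a), w0
3. b → ¬c, w0
4. □a, w0
5. ¬□□a, w0
6. a, w0
7. ¬c, w0
8. ¬□a, w1
9. a, w1
10. ¬a, w2
Accessibility: w0Rw0, w0Rw1, w1Rw1, w1Rw2, w2Rw2
Complete open branch: countermodel on a T-frame, so not valid in T, nor in K (the same frame is also a K-frame).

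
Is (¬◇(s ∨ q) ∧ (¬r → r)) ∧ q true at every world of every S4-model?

Not valid

Tableau for the negation ¬((¬◇(s ∨ q) ∧ (¬r → r)) ∧ q):
1. ¬((¬◇(s ∨ q) ∧ (¬r → r)) ∧ q), w0
2. ¬q, w0
Accessibility: w0Rw0
The negation has an open branch (countermodel exists).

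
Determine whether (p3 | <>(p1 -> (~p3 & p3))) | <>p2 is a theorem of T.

No, not valid

Tableau for the negation ~((p3 | <>(p1 -> (~p3 & p3))) | <>p2):
1. ~((p3 | <>(p1 -> (~p3 & p3))) | <>p2), u
2. ~(p3 | <>(p1 -> (~p3 & p3))), u   [~|-rule on 1]
3. ~<>p2, u   [~|-rule on 1]
4. ~p3, u   [~|-rule on 2]
5. ~<>(p1 -> (~p3 & p3)), u   [~|-rule on 2]
6. ~p2, u   [~<>-rule on 3 via uRu]
7. ~(p1 -> (~p3 & p3)), u   [~<>-rule on 5 via uRu]
8. p1, u   [~->-rule on 7]
9. ~(~p3 & p3), u   [~->-rule on 7]
Accessibility: uRu
The negation has an open branch (countermodel exists).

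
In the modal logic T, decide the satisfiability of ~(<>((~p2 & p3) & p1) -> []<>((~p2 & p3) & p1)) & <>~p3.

1. ~(<>((~p2 & p3) & p1) -> []<>((~p2 & p3) & p1)) & <>~p3, u
2. ~(<>((~p2 & p3) & p1) -> []<>((~p2 & p3) & p1)), u   [&-rule on 1]
3. <>~p3, u   [&-rule on 1]
4. <>((~p2 & p3) & p1), u   [~->-rule on 2]
5. ~[]<>((~p2 & p3) & p1), u   [~->-rule on 2]
6. ~p3, v   [<>-rule on 3: fresh world v, uRv]
7. (~p2 & p3) & p1, w   [<>-rule on 4: fresh world w, uRw]
8. ~p2 & p3, w   [&-rule on 7]
9. p1, w   [&-rule on 7]
10. ~p2, w   [&-rule on 8]
11. p3, w   [&-rule on 8]
12. ~<>((~p2 & p3) & p1), x   [~[]-rule on 5: fresh world x, uRx]
13. ~((~p2 & p3) & p1), x   [~<>-rule on 12 via xRx]
14. ~p1, x   [~&-rule on 13 (branches; this branch)]
Accessibility: uRu, uRv, uRw, uRx, vRv, wRw, xRx

Yes, satisfiable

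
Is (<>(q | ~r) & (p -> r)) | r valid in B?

No, not valid

Tableau for the negation ~((<>(q | ~r) & (p -> r)) | r):
1. ~((<>(q | ~r) & (p -> r)) | r), w0
2. ~(<>(q | ~r) & (p -> r)), w0   [~|-rule on 1]
3. ~r, w0   [~|-rule on 1]
4. ~(p -> r), w0   [~&-rule on 2 (branches; this branch)]
5. p, w0   [~->-rule on 4]
Accessibility: w0Rw0
The negation has an open branch (countermodel exists).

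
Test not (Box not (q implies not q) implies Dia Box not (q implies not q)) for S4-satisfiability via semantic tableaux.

No, unsatisfiable

1. not (Box not (q implies not q) implies Dia Box not (q implies not q)), w0
2. Box not (q implies not q), w0   [neg-implies-rule on 1]
3. not Dia Box not (q implies not q), w0   [neg-implies-rule on 1]
4. not (q implies not q), w0   [Box-rule on 2 via w0Rw0]
5. q, w0   [neg-implies-rule on 4]
6. not Box not (q implies not q), w0   [neg-Dia-rule on 3 via w0Rw0]
7. q implies not q, w1   [neg-Box-rule on 6: fresh world w1, w0Rw1]
8. not (q implies not q), w1   [Box-rule on 2 via w0Rw1]
9. q, w1   [neg-implies-rule on 8]
10. not Box not (q implies not q), w1   [neg-Dia-rule on 3 via w0Rw1]
11. not q, w1   [implies-rule on 7 (branches; this branch)]
Accessibility: w0Rw0, w0Rw1, w1Rw1
Branch closes: q and not q both at w1.
(One branch shown.) All branches close.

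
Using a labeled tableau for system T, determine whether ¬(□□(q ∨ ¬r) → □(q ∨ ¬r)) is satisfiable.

No, unsatisfiable

1. ¬(□□(q ∨ ¬r) → □(q ∨ ¬r)), w0
2. □□(q ∨ ¬r), w0
3. ¬□(q ∨ ¬r), w0
4. □(q ∨ ¬r), w0
5. q ∨ ¬r, w0
6. ¬r, w0
7. ¬(q ∨ ¬r), w1
8. ¬q, w1
9. r, w1
10. □(q ∨ ¬r), w1
11. q ∨ ¬r, w1
12. ¬r, w1
Accessibility: w0Rw0, w0Rw1, w1Rw1
Branch closes: r and ¬r both at w1.
All branches of the tableau close; one closing branch shown above.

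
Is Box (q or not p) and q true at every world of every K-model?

Tableau for the negation not (Box (q or not p) and q):
1. not (Box (q or not p) and q), 0
2. not q, 0   [neg-and-rule on 1 (branches; this branch)]
The negation has an open branch (countermodel exists).

No, not valid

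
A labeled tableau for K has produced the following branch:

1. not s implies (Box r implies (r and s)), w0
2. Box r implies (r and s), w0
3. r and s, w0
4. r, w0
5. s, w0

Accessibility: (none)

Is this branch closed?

No, open

No world carries both an atom and its negation.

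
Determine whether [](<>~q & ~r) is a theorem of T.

Not valid

Tableau for the negation ~[](<>~q & ~r):
1. ~[](<>~q & ~r), w0
2. ~(<>~q & ~r), w1   [~[]-rule on 1: fresh world w1, w0Rw1]
3. r, w1   [~&-rule on 2 (branches; this branch)]
Accessibility: w0Rw0, w0Rw1, w1Rw1
The negation has an open branch (countermodel exists).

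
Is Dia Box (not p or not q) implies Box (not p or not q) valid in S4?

Tableau for the negation not (Dia Box (not p or not q) implies Box (not p or not q)):
1. not (Dia Box (not p or not q) implies Box (not p or not q)), w0
2. Dia Box (not p or not q), w0
3. not Box (not p or not q), w0
4. Box (not p or not q), w1
5. not p or not q, w1
6. not q, w1
7. not (not p or not q), w2
8. p, w2
9. q, w2
Accessibility: w0Rw0, w0Rw1, w0Rw2, w1Rw1, w2Rw2
The negation has an open branch (countermodel exists).

No, not valid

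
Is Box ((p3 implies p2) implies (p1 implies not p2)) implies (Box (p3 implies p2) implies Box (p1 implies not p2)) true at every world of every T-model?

Tableau for the negation not (Box ((p3 implies p2) implies (p1 implies not p2)) implies (Box (p3 implies p2) implies Box (p1 implies not p2))):
1. not (Box ((p3 implies p2) implies (p1 implies not p2)) implies (Box (p3 implies p2) implies Box (p1 implies not p2))), w0
2. Box ((p3 implies p2) implies (p1 implies not p2)), w0   [neg-implies-rule on 1]
3. not (Box (p3 implies p2) implies Box (p1 implies not p2)), w0   [neg-implies-rule on 1]
4. Box (p3 implies p2), w0   [neg-implies-rule on 3]
5. not Box (p1 implies not p2), w0   [neg-implies-rule on 3]
6. (p3 implies p2) implies (p1 implies not p2), w0   [Box-rule on 2 via w0Rw0]
7. p3 implies p2, w0   [Box-rule on 4 via w0Rw0]
8. p1 implies not p2, w0   [implies-rule on 6 (branches; this branch)]
9. p2, w0   [implies-rule on 7 (branches; this branch)]
10. not p1, w0   [implies-rule on 8 (branches; this branch)]
11. not (p1 implies not p2), w1   [neg-Box-rule on 5: fresh world w1, w0Rw1]
12. p1, w1   [neg-implies-rule on 11]
13. p2, w1   [neg-implies-rule on 11]
14. (p3 implies p2) implies (p1 implies not p2), w1   [Box-rule on 2 via w0Rw1]
15. p3 implies p2, w1   [Box-rule on 4 via w0Rw1]
16. p1 implies not p2, w1   [implies-rule on 14 (branches; this branch)]
17. not p2, w1   [implies-rule on 16 (branches; this branch)]
Accessibility: w0Rw0, w0Rw1, w1Rw1
Branch closes: p2 and not p2 both at w1.
All branches of the negation close; one closing branch shown above.

Valid in T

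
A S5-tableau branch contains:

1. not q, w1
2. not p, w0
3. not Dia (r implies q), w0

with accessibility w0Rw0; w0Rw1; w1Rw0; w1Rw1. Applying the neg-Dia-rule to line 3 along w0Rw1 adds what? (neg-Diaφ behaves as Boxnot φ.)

not (r implies q), w1

neg-Diaφ behaves as Boxnot φ: propagate the negated body to each accessible world.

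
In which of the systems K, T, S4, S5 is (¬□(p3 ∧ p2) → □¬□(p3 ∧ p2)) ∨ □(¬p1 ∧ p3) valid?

S5

S4-tableau for the negation ¬((¬□(p3 ∧ p2) → □¬□(p3 ∧ p2)) ∨ □(¬p1 ∧ p3)):
1. ¬((¬□(p3 ∧ p2) → □¬□(p3 ∧ p2)) ∨ □(¬p1 ∧ p3)), w0
2. ¬(¬□(p3 ∧ p2) → □¬□(p3 ∧ p2)), w0   [¬∨-rule on 1]
3. ¬□(¬p1 ∧ p3), w0   [¬∨-rule on 1]
4. ¬□(p3 ∧ p2), w0   [¬→-rule on 2]
5. ¬□¬□(p3 ∧ p2), w0   [¬→-rule on 2]
6. ¬(¬p1 ∧ p3), w1   [¬□-rule on 3: fresh world w1, w0Rw1]
7. ¬p3, w1   [¬∧-rule on 6 (branches; this branch)]
8. ¬(p3 ∧ p2), w2   [¬□-rule on 4: fresh world w2, w0Rw2]
9. ¬p2, w2   [¬∧-rule on 8 (branches; this branch)]
10. □(p3 ∧ p2), w3   [¬□-rule on 5: fresh world w3, w0Rw3]
11. p3 ∧ p2, w3   [□-rule on 10 via w3Rw3]
12. p3, w3   [∧-rule on 11]
13. p2, w3   [∧-rule on 11]
Accessibility: w0Rw0, w0Rw1, w0Rw2, w0Rw3, w1Rw1, w2Rw2, w3Rw3
Complete open branch: countermodel on an S4-frame, so not valid in S4, nor in K, T (the same frame is also a K-frame and a T-frame).
S5-tableau for the negation ¬((¬□(p3 ∧ p2) → □¬□(p3 ∧ p2)) ∨ □(¬p1 ∧ p3)):
1. ¬((¬□(p3 ∧ p2) → □¬□(p3 ∧ p2)) ∨ □(¬p1 ∧ p3)), w0
2. ¬(¬□(p3 ∧ p2) → □¬□(p3 ∧ p2)), w0   [¬∨-rule on 1]
3. ¬□(¬p1 ∧ p3), w0   [¬∨-rule on 1]
4. ¬□(p3 ∧ p2), w0   [¬→-rule on 2]
5. ¬□¬□(p3 ∧ p2), w0   [¬→-rule on 2]
6. ¬(¬p1 ∧ p3), w1   [¬□-rule on 3: fresh world w1, w0Rw1]
7. p1, w1   [¬∧-rule on 6 (branches; this branch)]
8. ¬(p3 ∧ p2), w2   [¬□-rule on 4: fresh world w2, w0Rw2]
9. ¬p2, w2   [¬∧-rule on 8 (branches; this branch)]
10. □(p3 ∧ p2), w3   [¬□-rule on 5: fresh world w3, w0Rw3]
11. p3 ∧ p2, w0   [□-rule on 10 via w3Rw0]
12. p3, w0   [∧-rule on 11]
13. p2, w0   [∧-rule on 11]
14. p3 ∧ p2, w1   [□-rule on 10 via w3Rw1]
15. p3, w1   [∧-rule on 14]
16. p2, w1   [∧-rule on 14]
17. p3 ∧ p2, w2   [□-rule on 10 via w3Rw2]
18. p3, w2   [∧-rule on 17]
19. p2, w2   [∧-rule on 17]
Accessibility: w0Rw0, w0Rw1, w0Rw2, w0Rw3, w1Rw0, w1Rw1, w1Rw2, w1Rw3, w2Rw0, w2Rw1, w2Rw2, w2Rw3, w3Rw0, w3Rw1, w3Rw2, w3Rw3
Branch closes: p2 and ¬p2 both at w2.
Every branch closes (one shown): valid in S5.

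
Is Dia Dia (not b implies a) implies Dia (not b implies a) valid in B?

Not valid

Tableau for the negation not (Dia Dia (not b implies a) implies Dia (not b implies a)):
1. not (Dia Dia (not b implies a) implies Dia (not b implies a)), w0
2. Dia Dia (not b implies a), w0
3. not Dia (not b implies a), w0
4. not (not b implies a), w0
5. not b, w0
6. not a, w0
7. Dia (not b implies a), w1
8. not (not b implies a), w1
9. not b, w1
10. not a, w1
11. not b implies a, w2
12. a, w2
Accessibility: w0Rw0, w0Rw1, w1Rw0, w1Rw1, w1Rw2, w2Rw1, w2Rw2
The negation has an open branch (countermodel exists).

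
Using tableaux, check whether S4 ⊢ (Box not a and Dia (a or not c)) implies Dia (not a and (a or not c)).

Valid in S4

Tableau for the negation not ((Box not a and Dia (a or not c)) implies Dia (not a and (a or not c))):
1. not ((Box not a and Dia (a or not c)) implies Dia (not a and (a or not c))), u
2. Box not a and Dia (a or not c), u
3. not Dia (not a and (a or not c)), u
4. Box not a, u
5. Dia (a or not c), u
6. not (not a and (a or not c)), u
7. not a, u
8. not (a or not c), u
9. c, u
10. a or not c, v
11. not (not a and (a or not c)), v
12. not a, v
13. not c, v
14. not (a or not c), v
15. c, v
Accessibility: uRu, uRv, vRv
Branch closes: c and not c both at v.
Every branch of the negation's tableau closes; the branch above is one of them.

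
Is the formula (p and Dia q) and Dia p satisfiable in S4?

1. (p and Dia q) and Dia p, u
2. p and Dia q, u
3. Dia p, u
4. p, u
5. Dia q, u
6. p, v
7. q, w
Accessibility: uRu, uRv, uRw, vRv, wRw

Satisfiable (open branch found)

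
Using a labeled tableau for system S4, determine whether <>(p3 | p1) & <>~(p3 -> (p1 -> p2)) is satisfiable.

1. <>(p3 | p1) & <>~(p3 -> (p1 -> p2)), 0
2. <>(p3 | p1), 0   [&-rule on 1]
3. <>~(p3 -> (p1 -> p2)), 0   [&-rule on 1]
4. p3 | p1, 1   [<>-rule on 2: fresh world 1, 0R1]
5. p1, 1   [|-rule on 4 (branches; this branch)]
6. ~(p3 -> (p1 -> p2)), 2   [<>-rule on 3: fresh world 2, 0R2]
7. p3, 2   [~->-rule on 6]
8. ~(p1 -> p2), 2   [~->-rule on 6]
9. p1, 2   [~->-rule on 8]
10. ~p2, 2   [~->-rule on 8]
Accessibility: 0R0, 0R1, 0R2, 1R1, 2R2

Yes, satisfiable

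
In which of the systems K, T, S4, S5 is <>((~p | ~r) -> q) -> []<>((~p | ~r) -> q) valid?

S4-tableau for the negation ~(<>((~p | ~r) -> q) -> []<>((~p | ~r) -> q)):
1. ~(<>((~p | ~r) -> q) -> []<>((~p | ~r) -> q)), 0
2. <>((~p | ~r) -> q), 0   [~->-rule on 1]
3. ~[]<>((~p | ~r) -> q), 0   [~->-rule on 1]
4. (~p | ~r) -> q, 1   [<>-rule on 2: fresh world 1, 0R1]
5. q, 1   [->-rule on 4 (branches; this branch)]
6. ~<>((~p | ~r) -> q), 2   [~[]-rule on 3: fresh world 2, 0R2]
7. ~((~p | ~r) -> q), 2   [~<>-rule on 6 via 2R2]
8. ~p | ~r, 2   [~->-rule on 7]
9. ~q, 2   [~->-rule on 7]
10. ~r, 2   [|-rule on 8 (branches; this branch)]
Accessibility: 0R0, 0R1, 0R2, 1R1, 2R2
Complete open branch: countermodel on an S4-frame, so not valid in S4, nor in K, T (the same frame is also a K-frame and a T-frame).
S5-tableau for the negation ~(<>((~p | ~r) -> q) -> []<>((~p | ~r) -> q)):
1. ~(<>((~p | ~r) -> q) -> []<>((~p | ~r) -> q)), 0
2. <>((~p | ~r) -> q), 0   [~->-rule on 1]
3. ~[]<>((~p | ~r) -> q), 0   [~->-rule on 1]
4. (~p | ~r) -> q, 1   [<>-rule on 2: fresh world 1, 0R1]
5. ~(~p | ~r), 1   [->-rule on 4 (branches; this branch)]
6. p, 1   [~|-rule on 5]
7. r, 1   [~|-rule on 5]
8. ~<>((~p | ~r) -> q), 2   [~[]-rule on 3: fresh world 2, 0R2]
9. ~((~p | ~r) -> q), 0   [~<>-rule on 8 via 2R0]
10. ~p | ~r, 0   [~->-rule on 9]
11. ~q, 0   [~->-rule on 9]
12. ~((~p | ~r) -> q), 1   [~<>-rule on 8 via 2R1]
13. ~p | ~r, 1   [~->-rule on 12]
14. ~q, 1   [~->-rule on 12]
15. ~((~p | ~r) -> q), 2   [~<>-rule on 8 via 2R2]
16. ~p | ~r, 2   [~->-rule on 15]
17. ~q, 2   [~->-rule on 15]
18. ~r, 0   [|-rule on 10 (branches; this branch)]
19. ~r, 1   [|-rule on 13 (branches; this branch)]
Accessibility: 0R0, 0R1, 0R2, 1R0, 1R1, 1R2, 2R0, 2R1, 2R2
Branch closes: r and ~r both at 1.
Every branch closes (one shown): valid in S5.

S5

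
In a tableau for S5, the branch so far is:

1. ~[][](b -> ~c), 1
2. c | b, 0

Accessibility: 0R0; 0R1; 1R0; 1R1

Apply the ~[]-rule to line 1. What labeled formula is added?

a fresh world 2 with 1R2, and ~[](b -> ~c) at 2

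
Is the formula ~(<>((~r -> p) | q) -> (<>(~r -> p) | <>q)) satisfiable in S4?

1. ~(<>((~r -> p) | q) -> (<>(~r -> p) | <>q)), u
2. <>((~r -> p) | q), u
3. ~(<>(~r -> p) | <>q), u
4. ~<>(~r -> p), u
5. ~<>q, u
6. ~(~r -> p), u
7. ~r, u
8. ~p, u
9. ~q, u
10. (~r -> p) | q, v
11. ~(~r -> p), v
12. ~r, v
13. ~p, v
14. ~q, v
15. ~r -> p, v
16. p, v
Accessibility: uRu, uRv, vRv
Branch closes: p and ~p both at v.
Every branch closes; the branch above is one of them.

No, unsatisfiable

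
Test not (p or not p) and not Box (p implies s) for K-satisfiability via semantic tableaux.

No, unsatisfiable

1. not (p or not p) and not Box (p implies s), 0
2. not (p or not p), 0
3. not Box (p implies s), 0
4. not p, 0
5. p, 0
Branch closes: p and not p both at 0.
Every branch closes; the branch above is one of them.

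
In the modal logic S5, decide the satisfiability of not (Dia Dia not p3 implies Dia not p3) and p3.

1. not (Dia Dia not p3 implies Dia not p3) and p3, w0
2. not (Dia Dia not p3 implies Dia not p3), w0   [and-rule on 1]
3. p3, w0   [and-rule on 1]
4. Dia Dia not p3, w0   [neg-implies-rule on 2]
5. not Dia not p3, w0   [neg-implies-rule on 2]
6. Dia not p3, w1   [Dia-rule on 4: fresh world w1, w0Rw1]
7. p3, w1   [neg-Dia-rule on 5 via w0Rw1]
8. not p3, w2   [Dia-rule on 6: fresh world w2, w1Rw2]
9. p3, w2   [neg-Dia-rule on 5 via w0Rw2]
Accessibility: w0Rw0, w0Rw1, w0Rw2, w1Rw0, w1Rw1, w1Rw2, w2Rw0, w2Rw1, w2Rw2
Branch closes: p3 and not p3 both at w2.
Every branch closes; the branch above is one of them.

No, unsatisfiable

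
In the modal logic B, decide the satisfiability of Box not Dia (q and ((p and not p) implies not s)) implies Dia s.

Satisfiable

1. Box not Dia (q and ((p and not p) implies not s)) implies Dia s, u
2. Dia s, u
3. s, v
Accessibility: uRu, uRv, vRu, vRv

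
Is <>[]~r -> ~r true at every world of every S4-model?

Not valid

Tableau for the negation ~(<>[]~r -> ~r):
1. ~(<>[]~r -> ~r), w0
2. <>[]~r, w0
3. r, w0
4. []~r, w1
5. ~r, w1
Accessibility: w0Rw0, w0Rw1, w1Rw1
The negation has an open branch (countermodel exists).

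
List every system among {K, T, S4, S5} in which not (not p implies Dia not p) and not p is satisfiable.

K

K-tableau for the formula:
1. not (not p implies Dia not p) and not p, w0
2. not (not p implies Dia not p), w0
3. not p, w0
4. not Dia not p, w0
Complete open branch: satisfiable in K.
T-tableau for the formula:
1. not (not p implies Dia not p) and not p, w0
2. not (not p implies Dia not p), w0
3. not p, w0
4. not Dia not p, w0
5. p, w0
Accessibility: w0Rw0
Branch closes: p and not p both at w0.
Every branch closes (one shown): unsatisfiable in T, hence also in S4, S5 (every S4/S5-frame is a T-frame).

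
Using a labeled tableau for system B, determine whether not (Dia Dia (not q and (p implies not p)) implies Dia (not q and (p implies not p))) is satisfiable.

1. not (Dia Dia (not q and (p implies not p)) implies Dia (not q and (p implies not p))), 0
2. Dia Dia (not q and (p implies not p)), 0   [neg-implies-rule on 1]
3. not Dia (not q and (p implies not p)), 0   [neg-implies-rule on 1]
4. not (not q and (p implies not p)), 0   [neg-Dia-rule on 3 via 0R0]
5. not (p implies not p), 0   [neg-and-rule on 4 (branches; this branch)]
6. p, 0   [neg-implies-rule on 5]
7. Dia (not q and (p implies not p)), 1   [Dia-rule on 2: fresh world 1, 0R1]
8. not (not q and (p implies not p)), 1   [neg-Dia-rule on 3 via 0R1]
9. not (p implies not p), 1   [neg-and-rule on 8 (branches; this branch)]
10. p, 1   [neg-implies-rule on 9]
11. not q and (p implies not p), 2   [Dia-rule on 7: fresh world 2, 1R2]
12. not q, 2   [and-rule on 11]
13. p implies not p, 2   [and-rule on 11]
14. not p, 2   [implies-rule on 13 (branches; this branch)]
Accessibility: 0R0, 0R1, 1R0, 1R1, 1R2, 2R1, 2R2

Satisfiable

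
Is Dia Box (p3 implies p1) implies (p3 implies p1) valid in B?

Valid in B

Tableau for the negation not (Dia Box (p3 implies p1) implies (p3 implies p1)):
1. not (Dia Box (p3 implies p1) implies (p3 implies p1)), w0
2. Dia Box (p3 implies p1), w0   [neg-implies-rule on 1]
3. not (p3 implies p1), w0   [neg-implies-rule on 1]
4. p3, w0   [neg-implies-rule on 3]
5. not p1, w0   [neg-implies-rule on 3]
6. Box (p3 implies p1), w1   [Dia-rule on 2: fresh world w1, w0Rw1]
7. p3 implies p1, w0   [Box-rule on 6 via w1Rw0]
8. p3 implies p1, w1   [Box-rule on 6 via w1Rw1]
9. p1, w0   [implies-rule on 7 (branches; this branch)]
Accessibility: w0Rw0, w0Rw1, w1Rw0, w1Rw1
Branch closes: p1 and not p1 both at w0.
Every branch of the negation's tableau closes; the branch above is one of them.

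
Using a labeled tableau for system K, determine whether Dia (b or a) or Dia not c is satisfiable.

Yes, satisfiable

1. Dia (b or a) or Dia not c, 0
2. Dia not c, 0
3. not c, 1
Accessibility: 0R1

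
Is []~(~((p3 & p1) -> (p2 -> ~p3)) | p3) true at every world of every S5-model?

Tableau for the negation ~[]~(~((p3 & p1) -> (p2 -> ~p3)) | p3):
1. ~[]~(~((p3 & p1) -> (p2 -> ~p3)) | p3), u
2. ~((p3 & p1) -> (p2 -> ~p3)) | p3, v
3. p3, v
Accessibility: uRu, uRv, vRu, vRv
The negation has an open branch (countermodel exists).

Not valid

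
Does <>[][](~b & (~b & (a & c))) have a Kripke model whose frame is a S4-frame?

1. <>[][](~b & (~b & (a & c))), 0
2. [][](~b & (~b & (a & c))), 1
3. [](~b & (~b & (a & c))), 1
4. ~b & (~b & (a & c)), 1
5. ~b, 1
6. ~b & (a & c), 1
7. a & c, 1
8. a, 1
9. c, 1
Accessibility: 0R0, 0R1, 1R1

Satisfiable (open branch found)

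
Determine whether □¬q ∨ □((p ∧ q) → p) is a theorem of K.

Tableau for the negation ¬(□¬q ∨ □((p ∧ q) → p)):
1. ¬(□¬q ∨ □((p ∧ q) → p)), u
2. ¬□¬q, u   [¬∨-rule on 1]
3. ¬□((p ∧ q) → p), u   [¬∨-rule on 1]
4. q, v   [¬□-rule on 2: fresh world v, uRv]
5. ¬((p ∧ q) → p), w   [¬□-rule on 3: fresh world w, uRw]
6. p ∧ q, w   [¬→-rule on 5]
7. ¬p, w   [¬→-rule on 5]
8. p, w   [∧-rule on 6]
9. q, w   [∧-rule on 6]
Accessibility: uRv, uRw
Branch closes: p and ¬p both at w.
Every branch of the negation's tableau closes; the branch above is one of them.

Yes, valid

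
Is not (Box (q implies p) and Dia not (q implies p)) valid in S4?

Yes, valid

Tableau for the negation Box (q implies p) and Dia not (q implies p):
1. Box (q implies p) and Dia not (q implies p), w0
2. Box (q implies p), w0
3. Dia not (q implies p), w0
4. q implies p, w0
5. p, w0
6. not (q implies p), w1
7. q, w1
8. not p, w1
9. q implies p, w1
10. p, w1
Accessibility: w0Rw0, w0Rw1, w1Rw1
Branch closes: p and not p both at w1.
Every branch of the negation's tableau closes; the branch above is one of them.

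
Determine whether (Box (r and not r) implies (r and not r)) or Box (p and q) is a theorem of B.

Valid

Tableau for the negation not ((Box (r and not r) implies (r and not r)) or Box (p and q)):
1. not ((Box (r and not r) implies (r and not r)) or Box (p and q)), 0
2. not (Box (r and not r) implies (r and not r)), 0
3. not Box (p and q), 0
4. Box (r and not r), 0
5. not (r and not r), 0
6. r and not r, 0
7. r, 0
8. not r, 0
Accessibility: 0R0
Branch closes: r and not r both at 0.
All branches of the negation close; one closing branch shown above.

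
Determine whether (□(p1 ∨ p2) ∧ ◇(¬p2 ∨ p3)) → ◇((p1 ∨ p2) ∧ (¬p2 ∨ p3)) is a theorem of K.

Tableau for the negation ¬((□(p1 ∨ p2) ∧ ◇(¬p2 ∨ p3)) → ◇((p1 ∨ p2) ∧ (¬p2 ∨ p3))):
1. ¬((□(p1 ∨ p2) ∧ ◇(¬p2 ∨ p3)) → ◇((p1 ∨ p2) ∧ (¬p2 ∨ p3))), w0
2. □(p1 ∨ p2) ∧ ◇(¬p2 ∨ p3), w0
3. ¬◇((p1 ∨ p2) ∧ (¬p2 ∨ p3)), w0
4. □(p1 ∨ p2), w0
5. ◇(¬p2 ∨ p3), w0
6. ¬p2 ∨ p3, w1
7. ¬((p1 ∨ p2) ∧ (¬p2 ∨ p3)), w1
8. p1 ∨ p2, w1
9. p3, w1
10. ¬(p1 ∨ p2), w1
11. ¬p1, w1
12. ¬p2, w1
13. p2, w1
Accessibility: w0Rw1
Branch closes: p2 and ¬p2 both at w1.
All branches of the negation close; one closing branch shown above.

Yes, valid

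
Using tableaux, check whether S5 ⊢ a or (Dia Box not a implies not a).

Valid in S5

Tableau for the negation not (a or (Dia Box not a implies not a)):
1. not (a or (Dia Box not a implies not a)), w0
2. not a, w0
3. not (Dia Box not a implies not a), w0
4. Dia Box not a, w0
5. a, w0
Accessibility: w0Rw0
Branch closes: a and not a both at w0.
All branches of the negation close; one closing branch shown above.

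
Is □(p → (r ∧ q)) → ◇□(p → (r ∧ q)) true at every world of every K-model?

Tableau for the negation ¬(□(p → (r ∧ q)) → ◇□(p → (r ∧ q))):
1. ¬(□(p → (r ∧ q)) → ◇□(p → (r ∧ q))), u
2. □(p → (r ∧ q)), u   [¬→-rule on 1]
3. ¬◇□(p → (r ∧ q)), u   [¬→-rule on 1]
The negation has an open branch (countermodel exists).

Not valid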